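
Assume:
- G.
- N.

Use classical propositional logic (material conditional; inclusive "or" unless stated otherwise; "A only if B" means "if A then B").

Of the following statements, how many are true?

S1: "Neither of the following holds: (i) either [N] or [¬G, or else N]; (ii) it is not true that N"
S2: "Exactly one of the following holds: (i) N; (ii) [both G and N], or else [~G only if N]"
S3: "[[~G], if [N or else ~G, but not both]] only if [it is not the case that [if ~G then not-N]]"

1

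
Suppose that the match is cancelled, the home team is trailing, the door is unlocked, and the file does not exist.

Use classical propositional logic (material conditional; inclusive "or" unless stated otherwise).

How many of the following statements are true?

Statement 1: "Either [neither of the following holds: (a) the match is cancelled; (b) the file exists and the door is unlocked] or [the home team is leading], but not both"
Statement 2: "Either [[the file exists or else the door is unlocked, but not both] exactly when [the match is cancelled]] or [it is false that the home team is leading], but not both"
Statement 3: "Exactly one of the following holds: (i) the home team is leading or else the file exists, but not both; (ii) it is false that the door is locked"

1

Let Q = "the match is cancelled" (True), S = "the file exists" (False), G = "the door is locked" (False), W = "the home team is leading" (False).

Statement 1: In symbols: (Q nor (S and not G)) xor W

not G = not False = True
S and not G = False and True = False
Q nor (S and not G) = True nor False = False
(Q nor (S and not G)) xor W = False xor False = False
Thus Statement 1 is false.

Statement 2: This is ((S xor not G) iff Q) xor not W.

not G = not False = True
S xor not G = False xor True = True
(S xor not G) iff Q = True iff True = True
not W = not False = True
((S xor not G) iff Q) xor not W = True xor True = False
Thus Statement 2 is false.

Statement 3: Formalization: (W xor S) xor not G

W xor S = False xor False = False
not G = not False = True
(W xor S) xor not G = False xor True = True
So Statement 3 is true.

True statements: 1 (Statement 3).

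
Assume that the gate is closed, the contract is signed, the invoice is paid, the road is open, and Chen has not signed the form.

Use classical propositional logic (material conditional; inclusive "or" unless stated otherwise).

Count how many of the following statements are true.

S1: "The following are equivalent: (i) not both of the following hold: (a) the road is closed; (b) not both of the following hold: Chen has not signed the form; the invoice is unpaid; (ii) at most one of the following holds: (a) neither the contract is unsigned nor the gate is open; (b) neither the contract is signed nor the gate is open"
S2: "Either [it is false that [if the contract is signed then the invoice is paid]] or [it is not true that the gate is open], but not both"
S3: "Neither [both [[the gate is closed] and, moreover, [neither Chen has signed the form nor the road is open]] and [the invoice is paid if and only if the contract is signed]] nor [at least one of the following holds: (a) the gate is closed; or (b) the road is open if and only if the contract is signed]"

Let D = "the road is closed" (False), W = "Chen has signed the form" (False), Q = "the invoice is paid" (True), U = "the contract is signed" (True), N = "the gate is open" (False).

S1: Parsed as (D nand (not W nand not Q)) iff ((not U nor N) nand (U nor N))

not W = not False = True
not Q = not True = False
not W nand not Q = True nand False = True
D nand (not W nand not Q) = False nand True = True
not U = not True = False
not U nor N = False nor False = True
U nor N = True nor False = False
(not U nor N) nand (U nor N) = True nand False = True
(D nand (not W nand not Q)) iff ((not U nor N) nand (U nor N)) = True iff True = True
Thus S1 is true.

S2: In symbols: not (U -> Q) xor not N

U -> Q = True -> True = True
not (U -> Q) = not True = False
not N = not False = True
not (U -> Q) xor not N = False xor True = True
Thus S2 is true.

S3: Formalization: ((not N and (W nor not D)) and (Q iff U)) nor (not N or (not D iff U))

not N = not False = True
not D = not False = True
W nor not D = False nor True = False
not N and (W nor not D) = True and False = False
Q iff U = True iff True = True
(not N and (W nor not D)) and (Q iff U) = False and True = False
not N = not False = True
not D = not False = True
not D iff U = True iff True = True
not N or (not D iff U) = True or True = True
((not N and (W nor not D)) and (Q iff U)) nor (not N or (not D iff U)) = False nor True = False
So S3 is false.

Count: 2.

2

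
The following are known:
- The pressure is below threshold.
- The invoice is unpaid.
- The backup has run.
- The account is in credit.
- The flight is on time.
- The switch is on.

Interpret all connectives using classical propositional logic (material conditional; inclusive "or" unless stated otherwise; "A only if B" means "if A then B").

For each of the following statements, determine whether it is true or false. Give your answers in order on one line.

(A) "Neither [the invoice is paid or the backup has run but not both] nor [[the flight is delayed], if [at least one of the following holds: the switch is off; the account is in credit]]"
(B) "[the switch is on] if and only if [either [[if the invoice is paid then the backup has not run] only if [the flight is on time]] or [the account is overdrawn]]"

(A) false / (B) true

Let Q = "the invoice is paid" (False), R = "the backup has run" (True), V = "the switch is on" (True), S = "the account is overdrawn" (False), U = "the flight is delayed" (False).

(A): This is (Q xor R) nor ((not V or not S) -> U).

Q xor R = False xor True = True
not V = not True = False
not S = not False = True
not V or not S = False or True = True
(not V or not S) -> U = True -> False = False
(Q xor R) nor ((not V or not S) -> U) = True nor False = False
Thus (A) is false.

(B): Formalization: V iff (((Q -> not R) -> not U) or S)

not R = not True = False
Q -> not R = False -> False = True
not U = not False = True
(Q -> not R) -> not U = True -> True = True
((Q -> not R) -> not U) or S = True or False = True
V iff (((Q -> not R) -> not U) or S) = True iff True = True
Thus (B) is true.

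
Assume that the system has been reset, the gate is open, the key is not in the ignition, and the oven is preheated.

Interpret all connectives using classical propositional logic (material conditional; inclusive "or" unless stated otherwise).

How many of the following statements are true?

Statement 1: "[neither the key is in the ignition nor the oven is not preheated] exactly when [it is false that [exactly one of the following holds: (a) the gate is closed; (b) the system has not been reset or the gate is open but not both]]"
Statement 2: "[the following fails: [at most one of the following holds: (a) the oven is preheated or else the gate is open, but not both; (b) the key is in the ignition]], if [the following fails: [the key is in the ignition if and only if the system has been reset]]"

Let R = "the key is in the ignition" (F), S = "the oven is preheated" (T), Q = "the gate is open" (T), P = "the system has been reset" (T).

Statement 1: This is (R nor ~S) <-> ~(~Q xor (~P xor Q)).

~S = ~T = F
R nor ~S = F nor F = T
~Q = ~T = F
~P = ~T = F
~P xor Q = F xor T = T
~Q xor (~P xor Q) = F xor T = T
~(~Q xor (~P xor Q)) = ~T = F
(R nor ~S) <-> ~(~Q xor (~P xor Q)) = T <-> F = F
So Statement 1 is false.

Statement 2: In symbols: ~(R <-> P) -> ~((S xor Q) nand R)

R <-> P = F <-> T = F
~(R <-> P) = ~F = T
S xor Q = T xor T = F
(S xor Q) nand R = F nand F = T
~((S xor Q) nand R) = ~T = F
~(R <-> P) -> ~((S xor Q) nand R) = T -> F = F
Thus Statement 2 is false.

Count: 0.

0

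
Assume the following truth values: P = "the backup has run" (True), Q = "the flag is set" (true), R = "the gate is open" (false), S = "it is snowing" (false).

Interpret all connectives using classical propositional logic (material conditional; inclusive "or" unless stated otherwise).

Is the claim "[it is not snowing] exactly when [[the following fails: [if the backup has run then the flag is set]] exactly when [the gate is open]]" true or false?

Formalization: not S iff (not (P -> Q) iff R)

not S = not False = True
P -> Q = True -> True = True
not (P -> Q) = not True = False
not (P -> Q) iff R = False iff False = True
not S iff (not (P -> Q) iff R) = True iff True = True

true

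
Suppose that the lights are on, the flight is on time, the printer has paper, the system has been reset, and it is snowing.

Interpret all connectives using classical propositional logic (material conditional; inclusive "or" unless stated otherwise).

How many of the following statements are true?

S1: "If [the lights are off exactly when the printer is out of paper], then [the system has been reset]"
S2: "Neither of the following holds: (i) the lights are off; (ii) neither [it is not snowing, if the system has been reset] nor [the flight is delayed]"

1

Let L = "the lights are on" (True), R = "the printer has paper" (True), Q = "the system has been reset" (True), G = "it is snowing" (True), M = "the flight is delayed" (False).

S1: This is (not L iff not R) -> Q.

not L = not True = False
not R = not True = False
not L iff not R = False iff False = True
(not L iff not R) -> Q = True -> True = True
Thus S1 is true.

S2: In symbols: not L nor ((Q -> not G) nor M)

not L = not True = False
not G = not True = False
Q -> not G = True -> False = False
(Q -> not G) nor M = False nor False = True
not L nor ((Q -> not G) nor M) = False nor True = False
So S2 is false.

True statements: 1.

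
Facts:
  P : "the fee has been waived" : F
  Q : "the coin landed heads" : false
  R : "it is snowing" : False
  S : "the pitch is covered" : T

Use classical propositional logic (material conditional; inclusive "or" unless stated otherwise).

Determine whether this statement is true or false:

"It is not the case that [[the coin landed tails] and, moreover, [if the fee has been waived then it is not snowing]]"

The statement is false.

Values: Q=F, P=F, R=F.
This is ~(~Q & (P -> ~R)).

~Q = ~F = T
~R = ~F = T
P -> ~R = F -> T = T
~Q & (P -> ~R) = T & T = T
~(~Q & (P -> ~R)) = ~T = F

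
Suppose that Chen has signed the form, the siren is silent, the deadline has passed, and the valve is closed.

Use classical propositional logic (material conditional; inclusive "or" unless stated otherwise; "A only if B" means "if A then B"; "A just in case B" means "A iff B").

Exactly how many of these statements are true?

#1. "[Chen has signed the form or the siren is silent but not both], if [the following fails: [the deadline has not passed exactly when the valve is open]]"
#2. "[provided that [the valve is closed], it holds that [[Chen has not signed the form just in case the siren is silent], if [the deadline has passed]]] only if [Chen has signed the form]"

2

Let L = "the deadline has passed" (True), K = "the valve is open" (False), W = "Chen has signed the form" (True), U = "the siren is sounding" (False).

#1: Formalization: not (not L iff K) -> (W xor not U)

not L = not True = False
not L iff K = False iff False = True
not (not L iff K) = not True = False
not U = not False = True
W xor not U = True xor True = False
not (not L iff K) -> (W xor not U) = False -> False = True
Thus #1 is true.

#2: This is (not K -> (L -> (not W iff not U))) -> W.

not K = not False = True
not W = not True = False
not U = not False = True
not W iff not U = False iff True = False
L -> (not W iff not U) = True -> False = False
not K -> (L -> (not W iff not U)) = True -> False = False
(not K -> (L -> (not W iff not U))) -> W = False -> True = True
So #2 is true.

Count: 2.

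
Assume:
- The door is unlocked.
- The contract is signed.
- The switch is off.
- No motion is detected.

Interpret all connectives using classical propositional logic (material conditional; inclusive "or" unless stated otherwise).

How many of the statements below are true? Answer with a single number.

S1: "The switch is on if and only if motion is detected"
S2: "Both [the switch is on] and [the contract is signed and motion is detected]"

Let R = "the switch is on" (F), S = "motion is detected" (F), Q = "the contract is signed" (T).

S1: Parsed as R ↔ S

R ↔ S = F ↔ F = T
So S1 is true.

S2: This is R ∧ (Q ∧ S).

Q ∧ S = T ∧ F = F
R ∧ (Q ∧ S) = F ∧ F = F
Hence S2 is false.

Count: 1.

1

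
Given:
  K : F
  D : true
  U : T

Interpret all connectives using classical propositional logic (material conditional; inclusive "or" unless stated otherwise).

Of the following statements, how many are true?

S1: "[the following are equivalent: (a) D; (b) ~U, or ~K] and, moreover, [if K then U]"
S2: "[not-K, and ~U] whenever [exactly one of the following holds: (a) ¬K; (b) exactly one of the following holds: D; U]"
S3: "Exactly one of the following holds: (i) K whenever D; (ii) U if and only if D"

S1: Parsed as (D <-> (~U | ~K)) & (K -> U)

~U = ~T = F
~K = ~F = T
~U | ~K = F | T = T
D <-> (~U | ~K) = T <-> T = T
K -> U = F -> T = T
(D <-> (~U | ~K)) & (K -> U) = T & T = T
Hence S1 is true.

S2: This is (~K xor (D xor U)) -> (~K & ~U).

~K = ~F = T
D xor U = T xor T = F
~K xor (D xor U) = T xor F = T
~K = ~F = T
~U = ~T = F
~K & ~U = T & F = F
(~K xor (D xor U)) -> (~K & ~U) = T -> F = F
Hence S2 is false.

S3: This is (D -> K) xor (U <-> D).

D -> K = T -> F = F
U <-> D = T <-> T = T
(D -> K) xor (U <-> D) = F xor T = T
So S3 is true.

2 of the 3 statements are true (S1, S3).

2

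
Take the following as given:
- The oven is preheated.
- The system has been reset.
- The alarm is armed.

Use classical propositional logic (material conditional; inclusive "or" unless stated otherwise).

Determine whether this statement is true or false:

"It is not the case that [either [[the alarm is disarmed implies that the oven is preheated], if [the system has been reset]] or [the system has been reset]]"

Let Q = "the system has been reset" (T), R = "the alarm is armed" (T), P = "the oven is preheated" (T).
In symbols: ¬((Q → (¬R → P)) ∨ Q)

¬R = ¬T = F
¬R → P = F → T = T
Q → (¬R → P) = T → T = T
(Q → (¬R → P)) ∨ Q = T ∨ T = T
¬((Q → (¬R → P)) ∨ Q) = ¬T = F

False.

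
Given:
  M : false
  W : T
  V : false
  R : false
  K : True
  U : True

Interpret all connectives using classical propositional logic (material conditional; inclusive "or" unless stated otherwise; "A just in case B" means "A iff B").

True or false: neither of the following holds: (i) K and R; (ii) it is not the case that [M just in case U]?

False.

This is (K and R) nor not (M iff U).

K and R = True and False = False
M iff U = False iff True = False
not (M iff U) = not False = True
(K and R) nor not (M iff U) = False nor True = False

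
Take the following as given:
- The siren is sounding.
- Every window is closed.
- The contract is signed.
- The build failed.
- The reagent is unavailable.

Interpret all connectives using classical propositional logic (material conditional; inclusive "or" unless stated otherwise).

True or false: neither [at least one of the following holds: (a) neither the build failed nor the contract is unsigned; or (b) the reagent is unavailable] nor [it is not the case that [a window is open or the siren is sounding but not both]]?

The statement is false.

Let S = "the build passed" (F), R = "the contract is signed" (T), U = "the reagent is available" (F), Q = "a window is open" (F), P = "the siren is sounding" (T).
In symbols: ((~S nor ~R) | ~U) nor ~(Q xor P)

~S = ~F = T
~R = ~T = F
~S nor ~R = T nor F = F
~U = ~F = T
(~S nor ~R) | ~U = F | T = T
Q xor P = F xor T = T
~(Q xor P) = ~T = F
((~S nor ~R) | ~U) nor ~(Q xor P) = T nor F = F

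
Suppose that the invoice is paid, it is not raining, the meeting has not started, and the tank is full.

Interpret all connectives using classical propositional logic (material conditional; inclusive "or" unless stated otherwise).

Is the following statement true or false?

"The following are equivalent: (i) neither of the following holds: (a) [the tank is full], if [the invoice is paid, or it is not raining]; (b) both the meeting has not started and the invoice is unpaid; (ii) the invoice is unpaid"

True.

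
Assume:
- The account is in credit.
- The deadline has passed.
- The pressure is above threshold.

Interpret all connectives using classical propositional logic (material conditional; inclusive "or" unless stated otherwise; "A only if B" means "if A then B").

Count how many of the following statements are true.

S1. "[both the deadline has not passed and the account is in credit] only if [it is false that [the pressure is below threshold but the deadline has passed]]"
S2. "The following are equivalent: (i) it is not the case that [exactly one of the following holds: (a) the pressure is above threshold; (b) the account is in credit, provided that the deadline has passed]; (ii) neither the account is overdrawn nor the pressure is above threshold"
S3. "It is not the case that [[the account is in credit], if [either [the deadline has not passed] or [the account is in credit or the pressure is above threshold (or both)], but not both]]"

1

Let Q = "the deadline has passed" (True), P = "the account is overdrawn" (False), R = "the pressure is above threshold" (True).

S1: This is (not Q and not P) -> not (not R and Q).

not Q = not True = False
not P = not False = True
not Q and not P = False and True = False
not R = not True = False
not R and Q = False and True = False
not (not R and Q) = not False = True
(not Q and not P) -> not (not R and Q) = False -> True = True
Hence S1 is true.

S2: This is not (R xor (Q -> not P)) iff (P nor R).

not P = not False = True
Q -> not P = True -> True = True
R xor (Q -> not P) = True xor True = False
not (R xor (Q -> not P)) = not False = True
P nor R = False nor True = False
not (R xor (Q -> not P)) iff (P nor R) = True iff False = False
Thus S2 is false.

S3: Parsed as not ((not Q xor (not P or R)) -> not P)

not Q = not True = False
not P = not False = True
not P or R = True or True = True
not Q xor (not P or R) = False xor True = True
not P = not False = True
(not Q xor (not P or R)) -> not P = True -> True = True
not ((not Q xor (not P or R)) -> not P) = not True = False
Hence S3 is false.

1 of the 3 statements is true (S1).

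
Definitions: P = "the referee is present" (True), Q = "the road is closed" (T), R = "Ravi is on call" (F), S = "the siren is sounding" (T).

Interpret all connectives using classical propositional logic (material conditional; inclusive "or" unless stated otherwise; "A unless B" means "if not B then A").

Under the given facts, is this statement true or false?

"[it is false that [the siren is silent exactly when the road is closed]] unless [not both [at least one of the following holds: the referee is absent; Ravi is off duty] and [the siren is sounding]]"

True.

Values: S=T, Q=T, P=T, R=F.
This is ¬(¬S ↔ Q) ∨ ((¬P ∨ ¬R) ↑ S).

¬S = ¬T = F
¬S ↔ Q = F ↔ T = F
¬(¬S ↔ Q) = ¬F = T
¬P = ¬T = F
¬R = ¬F = T
¬P ∨ ¬R = F ∨ T = T
(¬P ∨ ¬R) ↑ S = T ↑ T = F
¬(¬S ↔ Q) ∨ ((¬P ∨ ¬R) ↑ S) = T ∨ F = T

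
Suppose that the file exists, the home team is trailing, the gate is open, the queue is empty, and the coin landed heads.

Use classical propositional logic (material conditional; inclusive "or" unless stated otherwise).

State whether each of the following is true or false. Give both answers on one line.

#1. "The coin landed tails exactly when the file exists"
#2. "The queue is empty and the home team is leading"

#1 False, #2 False

Let U = "the coin landed heads" (T), P = "the file exists" (T), S = "the queue is empty" (T), Q = "the home team is leading" (F).

#1: In symbols: ¬U ↔ P

¬U = ¬T = F
¬U ↔ P = F ↔ T = F
So #1 is false.

#2: In symbols: S ∧ Q

S ∧ Q = T ∧ F = F
Hence #2 is false.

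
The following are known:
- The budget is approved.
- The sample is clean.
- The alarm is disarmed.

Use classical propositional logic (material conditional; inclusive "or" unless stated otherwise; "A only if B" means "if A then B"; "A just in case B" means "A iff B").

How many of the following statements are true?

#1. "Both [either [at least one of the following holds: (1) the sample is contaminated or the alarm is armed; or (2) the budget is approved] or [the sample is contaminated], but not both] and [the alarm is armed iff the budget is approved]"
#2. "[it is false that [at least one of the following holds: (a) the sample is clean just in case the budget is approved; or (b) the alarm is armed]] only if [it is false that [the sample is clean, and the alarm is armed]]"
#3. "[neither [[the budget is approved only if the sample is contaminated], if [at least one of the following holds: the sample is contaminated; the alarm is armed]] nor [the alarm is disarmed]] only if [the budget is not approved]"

2

Let D = "the sample is contaminated" (False), V = "the alarm is armed" (False), U = "the budget is approved" (True).

#1: This is (((D or V) or U) xor D) and (V iff U).

D or V = False or False = False
(D or V) or U = False or True = True
((D or V) or U) xor D = True xor False = True
V iff U = False iff True = False
(((D or V) or U) xor D) and (V iff U) = True and False = False
Thus #1 is false.

#2: This is not ((not D iff U) or V) -> not (not D and V).

not D = not False = True
not D iff U = True iff True = True
(not D iff U) or V = True or False = True
not ((not D iff U) or V) = not True = False
not D = not False = True
not D and V = True and False = False
not (not D and V) = not False = True
not ((not D iff U) or V) -> not (not D and V) = False -> True = True
Hence #2 is true.

#3: In symbols: (((D or V) -> (U -> D)) nor not V) -> not U

D or V = False or False = False
U -> D = True -> False = False
(D or V) -> (U -> D) = False -> False = True
not V = not False = True
((D or V) -> (U -> D)) nor not V = True nor True = False
not U = not True = False
(((D or V) -> (U -> D)) nor not V) -> not U = False -> False = True
Thus #3 is true.

Count: 2.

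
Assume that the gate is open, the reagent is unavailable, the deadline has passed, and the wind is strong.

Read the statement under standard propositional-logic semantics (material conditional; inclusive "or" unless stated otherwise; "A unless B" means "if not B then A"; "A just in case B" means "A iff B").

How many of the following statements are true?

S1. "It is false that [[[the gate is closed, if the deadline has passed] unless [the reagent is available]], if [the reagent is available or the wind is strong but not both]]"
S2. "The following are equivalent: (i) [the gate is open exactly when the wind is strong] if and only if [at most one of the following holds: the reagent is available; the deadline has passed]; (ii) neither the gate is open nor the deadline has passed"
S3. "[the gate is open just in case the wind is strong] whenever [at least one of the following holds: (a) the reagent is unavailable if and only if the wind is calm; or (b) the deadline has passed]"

Let Q = "the reagent is available" (False), L = "the wind is strong" (True), R = "the deadline has passed" (True), P = "the gate is open" (True).

S1: Formalization: not ((Q xor L) -> ((R -> not P) or Q))

Q xor L = False xor True = True
not P = not True = False
R -> not P = True -> False = False
(R -> not P) or Q = False or False = False
(Q xor L) -> ((R -> not P) or Q) = True -> False = False
not ((Q xor L) -> ((R -> not P) or Q)) = not False = True
Thus S1 is true.

S2: This is ((P iff L) iff (Q nand R)) iff (P nor R).

P iff L = True iff True = True
Q nand R = False nand True = True
(P iff L) iff (Q nand R) = True iff True = True
P nor R = True nor True = False
((P iff L) iff (Q nand R)) iff (P nor R) = True iff False = False
Thus S2 is false.

S3: Parsed as ((not Q iff not L) or R) -> (P iff L)

not Q = not False = True
not L = not True = False
not Q iff not L = True iff False = False
(not Q iff not L) or R = False or True = True
P iff L = True iff True = True
((not Q iff not L) or R) -> (P iff L) = True -> True = True
Thus S3 is true.

True statements: 2.

2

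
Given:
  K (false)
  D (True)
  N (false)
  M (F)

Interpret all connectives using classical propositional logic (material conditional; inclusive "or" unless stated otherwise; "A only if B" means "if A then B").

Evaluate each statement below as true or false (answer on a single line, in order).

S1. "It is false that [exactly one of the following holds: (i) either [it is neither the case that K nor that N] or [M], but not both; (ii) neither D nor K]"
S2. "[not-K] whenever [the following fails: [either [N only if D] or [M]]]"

S1 False, S2 True

S1: In symbols: ~(((K nor N) xor M) xor (D nor K))

K nor N = F nor F = T
(K nor N) xor M = T xor F = T
D nor K = T nor F = F
((K nor N) xor M) xor (D nor K) = T xor F = T
~(((K nor N) xor M) xor (D nor K)) = ~T = F
So S1 is false.

S2: Formalization: ~((N -> D) | M) -> ~K

N -> D = F -> T = T
(N -> D) | M = T | F = T
~((N -> D) | M) = ~T = F
~K = ~F = T
~((N -> D) | M) -> ~K = F -> T = T
So S2 is true.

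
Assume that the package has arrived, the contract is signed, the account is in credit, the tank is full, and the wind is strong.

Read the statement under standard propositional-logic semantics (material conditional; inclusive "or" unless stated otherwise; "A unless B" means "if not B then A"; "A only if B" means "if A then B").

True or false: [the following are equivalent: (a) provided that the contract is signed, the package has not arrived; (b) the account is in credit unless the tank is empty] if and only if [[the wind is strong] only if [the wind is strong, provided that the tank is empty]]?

Let K = "the contract is signed" (True), R = "the package has arrived" (True), M = "the account is overdrawn" (False), D = "the tank is full" (True), W = "the wind is strong" (True).
In symbols: ((K -> not R) iff (not M or not D)) iff (W -> (not D -> W))

not R = not True = False
K -> not R = True -> False = False
not M = not False = True
not D = not True = False
not M or not D = True or False = True
(K -> not R) iff (not M or not D) = False iff True = False
not D = not True = False
not D -> W = False -> True = True
W -> (not D -> W) = True -> True = True
((K -> not R) iff (not M or not D)) iff (W -> (not D -> W)) = False iff True = False

False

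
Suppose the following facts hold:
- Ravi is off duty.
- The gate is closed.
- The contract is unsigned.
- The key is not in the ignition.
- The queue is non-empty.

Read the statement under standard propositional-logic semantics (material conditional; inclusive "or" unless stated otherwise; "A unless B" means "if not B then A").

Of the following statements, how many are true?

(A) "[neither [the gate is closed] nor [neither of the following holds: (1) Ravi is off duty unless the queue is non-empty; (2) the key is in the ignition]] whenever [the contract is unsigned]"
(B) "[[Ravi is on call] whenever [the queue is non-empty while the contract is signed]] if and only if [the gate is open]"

0

Let S = "the contract is signed" (F), H = "the gate is open" (F), N = "Ravi is on call" (F), M = "the queue is empty" (F), Q = "the key is in the ignition" (F).

(A): This is ~S -> (~H nor ((~N | ~M) nor Q)).

~S = ~F = T
~H = ~F = T
~N = ~F = T
~M = ~F = T
~N | ~M = T | T = T
(~N | ~M) nor Q = T nor F = F
~H nor ((~N | ~M) nor Q) = T nor F = F
~S -> (~H nor ((~N | ~M) nor Q)) = T -> F = F
So (A) is false.

(B): Parsed as ((~M & S) -> N) <-> H

~M = ~F = T
~M & S = T & F = F
(~M & S) -> N = F -> F = T
((~M & S) -> N) <-> H = T <-> F = F
So (B) is false.

Count: 0.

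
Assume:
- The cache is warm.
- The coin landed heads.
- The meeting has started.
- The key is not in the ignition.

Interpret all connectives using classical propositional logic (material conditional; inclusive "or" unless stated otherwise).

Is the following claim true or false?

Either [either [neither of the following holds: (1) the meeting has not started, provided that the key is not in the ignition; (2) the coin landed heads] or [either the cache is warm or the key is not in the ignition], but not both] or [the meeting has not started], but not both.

True.

Let U = "the key is in the ignition" (False), P = "the meeting has started" (True), G = "the coin landed heads" (True), N = "the cache is warm" (True).
In symbols: (((not U -> not P) nor G) xor (N or not U)) xor not P

not U = not False = True
not P = not True = False
not U -> not P = True -> False = False
(not U -> not P) nor G = False nor True = False
not U = not False = True
N or not U = True or True = True
((not U -> not P) nor G) xor (N or not U) = False xor True = True
not P = not True = False
(((not U -> not P) nor G) xor (N or not U)) xor not P = True xor False = True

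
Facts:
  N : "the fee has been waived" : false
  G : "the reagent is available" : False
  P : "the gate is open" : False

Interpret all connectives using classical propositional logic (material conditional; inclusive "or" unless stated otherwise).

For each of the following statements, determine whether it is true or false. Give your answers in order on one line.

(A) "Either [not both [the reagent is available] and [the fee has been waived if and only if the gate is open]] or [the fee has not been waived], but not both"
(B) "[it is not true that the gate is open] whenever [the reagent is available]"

(A) False, (B) True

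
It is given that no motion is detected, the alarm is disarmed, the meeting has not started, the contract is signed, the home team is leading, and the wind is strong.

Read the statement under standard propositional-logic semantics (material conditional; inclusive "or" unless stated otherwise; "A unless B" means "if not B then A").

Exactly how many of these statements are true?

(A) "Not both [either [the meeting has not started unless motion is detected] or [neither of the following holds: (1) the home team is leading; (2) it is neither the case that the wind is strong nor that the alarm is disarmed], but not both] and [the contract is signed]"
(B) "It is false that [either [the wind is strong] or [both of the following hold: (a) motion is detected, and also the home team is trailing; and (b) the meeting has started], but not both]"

Let R = "the meeting has started" (F), P = "motion is detected" (F), U = "the home team is leading" (T), V = "the wind is strong" (T), Q = "the alarm is armed" (F), S = "the contract is signed" (T).

(A): This is ((¬R ∨ P) ⊕ (U ↓ (V ↓ ¬Q))) ↑ S.

¬R = ¬F = T
¬R ∨ P = T ∨ F = T
¬Q = ¬F = T
V ↓ ¬Q = T ↓ T = F
U ↓ (V ↓ ¬Q) = T ↓ F = F
(¬R ∨ P) ⊕ (U ↓ (V ↓ ¬Q)) = T ⊕ F = T
((¬R ∨ P) ⊕ (U ↓ (V ↓ ¬Q))) ↑ S = T ↑ T = F
So (A) is false.

(B): In symbols: ¬(V ⊕ ((P ∧ ¬U) ∧ R))

¬U = ¬T = F
P ∧ ¬U = F ∧ F = F
(P ∧ ¬U) ∧ R = F ∧ F = F
V ⊕ ((P ∧ ¬U) ∧ R) = T ⊕ F = T
¬(V ⊕ ((P ∧ ¬U) ∧ R)) = ¬T = F
Hence (B) is false.

True statements: 0 (none).

0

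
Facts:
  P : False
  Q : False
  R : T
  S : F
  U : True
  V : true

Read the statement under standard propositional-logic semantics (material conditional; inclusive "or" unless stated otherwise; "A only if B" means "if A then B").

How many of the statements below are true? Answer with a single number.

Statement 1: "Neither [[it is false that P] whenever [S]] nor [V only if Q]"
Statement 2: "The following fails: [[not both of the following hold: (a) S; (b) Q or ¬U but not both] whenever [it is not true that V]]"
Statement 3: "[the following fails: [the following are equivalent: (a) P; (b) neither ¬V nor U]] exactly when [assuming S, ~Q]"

Statement 1: Formalization: (S -> not P) nor (V -> Q)

not P = not False = True
S -> not P = False -> True = True
V -> Q = True -> False = False
(S -> not P) nor (V -> Q) = True nor False = False
Hence Statement 1 is false.

Statement 2: In symbols: not (not V -> (S nand (Q xor not U)))

not V = not True = False
not U = not True = False
Q xor not U = False xor False = False
S nand (Q xor not U) = False nand False = True
not V -> (S nand (Q xor not U)) = False -> True = True
not (not V -> (S nand (Q xor not U))) = not True = False
Hence Statement 2 is false.

Statement 3: This is not (P iff (not V nor U)) iff (S -> not Q).

not V = not True = False
not V nor U = False nor True = False
P iff (not V nor U) = False iff False = True
not (P iff (not V nor U)) = not True = False
not Q = not False = True
S -> not Q = False -> True = True
not (P iff (not V nor U)) iff (S -> not Q) = False iff True = False
Thus Statement 3 is false.

0 of the 3 statements are true (none).

0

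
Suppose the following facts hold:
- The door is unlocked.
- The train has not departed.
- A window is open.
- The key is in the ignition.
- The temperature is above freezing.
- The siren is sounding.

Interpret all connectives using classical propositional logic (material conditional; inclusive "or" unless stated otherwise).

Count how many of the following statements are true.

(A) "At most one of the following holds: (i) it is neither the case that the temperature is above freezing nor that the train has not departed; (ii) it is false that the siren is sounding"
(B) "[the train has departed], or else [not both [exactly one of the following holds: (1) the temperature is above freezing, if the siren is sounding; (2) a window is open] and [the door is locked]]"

Let V = "the temperature is below freezing" (F), N = "the train has departed" (F), S = "the siren is sounding" (T), H = "a window is open" (T), U = "the door is locked" (F).

(A): In symbols: (~V nor ~N) nand ~S

~V = ~F = T
~N = ~F = T
~V nor ~N = T nor T = F
~S = ~T = F
(~V nor ~N) nand ~S = F nand F = T
Thus (A) is true.

(B): In symbols: N | (((S -> ~V) xor H) nand U)

~V = ~F = T
S -> ~V = T -> T = T
(S -> ~V) xor H = T xor T = F
((S -> ~V) xor H) nand U = F nand F = T
N | (((S -> ~V) xor H) nand U) = F | T = T
Thus (B) is true.

True statements: 2 ((A), (B)).

2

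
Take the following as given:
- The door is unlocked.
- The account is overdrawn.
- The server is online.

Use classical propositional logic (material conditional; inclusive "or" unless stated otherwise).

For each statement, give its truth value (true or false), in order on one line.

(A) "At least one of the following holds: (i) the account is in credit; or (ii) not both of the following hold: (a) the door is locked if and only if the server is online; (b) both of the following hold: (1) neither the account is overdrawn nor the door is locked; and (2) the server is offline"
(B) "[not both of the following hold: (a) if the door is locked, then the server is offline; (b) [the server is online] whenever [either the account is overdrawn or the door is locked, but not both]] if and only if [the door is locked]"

Let Q = "the account is overdrawn" (True), R = "the door is locked" (False), W = "the server is online" (True).

(A): Formalization: not Q or ((R iff W) nand ((Q nor R) and not W))

not Q = not True = False
R iff W = False iff True = False
Q nor R = True nor False = False
not W = not True = False
(Q nor R) and not W = False and False = False
(R iff W) nand ((Q nor R) and not W) = False nand False = True
not Q or ((R iff W) nand ((Q nor R) and not W)) = False or True = True
So (A) is true.

(B): Formalization: ((R -> not W) nand ((Q xor R) -> W)) iff R

not W = not True = False
R -> not W = False -> False = True
Q xor R = True xor False = True
(Q xor R) -> W = True -> True = True
(R -> not W) nand ((Q xor R) -> W) = True nand True = False
((R -> not W) nand ((Q xor R) -> W)) iff R = False iff False = True
Hence (B) is true.

(A) True; (B) True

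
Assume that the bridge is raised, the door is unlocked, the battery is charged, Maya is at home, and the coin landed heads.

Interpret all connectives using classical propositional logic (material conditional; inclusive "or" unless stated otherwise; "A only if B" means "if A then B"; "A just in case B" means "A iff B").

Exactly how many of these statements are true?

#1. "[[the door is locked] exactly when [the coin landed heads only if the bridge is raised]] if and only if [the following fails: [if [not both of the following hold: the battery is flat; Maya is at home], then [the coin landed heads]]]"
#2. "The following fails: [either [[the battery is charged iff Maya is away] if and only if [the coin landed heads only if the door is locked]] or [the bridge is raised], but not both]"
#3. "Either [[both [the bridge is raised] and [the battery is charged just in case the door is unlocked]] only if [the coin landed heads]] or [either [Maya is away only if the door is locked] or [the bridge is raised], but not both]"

Let Q = "the door is locked" (False), U = "the coin landed heads" (True), P = "the bridge is raised" (True), R = "the battery is charged" (True), S = "Maya is at home" (True).

#1: This is (Q iff (U -> P)) iff not ((not R nand S) -> U).

U -> P = True -> True = True
Q iff (U -> P) = False iff True = False
not R = not True = False
not R nand S = False nand True = True
(not R nand S) -> U = True -> True = True
not ((not R nand S) -> U) = not True = False
(Q iff (U -> P)) iff not ((not R nand S) -> U) = False iff False = True
Thus #1 is true.

#2: In symbols: not (((R iff not S) iff (U -> Q)) xor P)

not S = not True = False
R iff not S = True iff False = False
U -> Q = True -> False = False
(R iff not S) iff (U -> Q) = False iff False = True
((R iff not S) iff (U -> Q)) xor P = True xor True = False
not (((R iff not S) iff (U -> Q)) xor P) = not False = True
Thus #2 is true.

#3: Formalization: ((P and (R iff not Q)) -> U) or ((not S -> Q) xor P)

not Q = not False = True
R iff not Q = True iff True = True
P and (R iff not Q) = True and True = True
(P and (R iff not Q)) -> U = True -> True = True
not S = not True = False
not S -> Q = False -> False = True
(not S -> Q) xor P = True xor True = False
((P and (R iff not Q)) -> U) or ((not S -> Q) xor P) = True or False = True
Thus #3 is true.

3 of the 3 statements are true.

3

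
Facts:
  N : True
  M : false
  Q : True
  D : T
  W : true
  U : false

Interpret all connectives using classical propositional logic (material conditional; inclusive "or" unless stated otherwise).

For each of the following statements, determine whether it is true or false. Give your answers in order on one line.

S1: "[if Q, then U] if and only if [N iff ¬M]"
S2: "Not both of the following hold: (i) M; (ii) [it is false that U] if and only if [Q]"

S1: This is (Q -> U) <-> (N <-> ~M).

Q -> U = T -> F = F
~M = ~F = T
N <-> ~M = T <-> T = T
(Q -> U) <-> (N <-> ~M) = F <-> T = F
So S1 is false.

S2: This is M nand (~U <-> Q).

~U = ~F = T
~U <-> Q = T <-> T = T
M nand (~U <-> Q) = F nand T = T
So S2 is true.

S1 F / S2 T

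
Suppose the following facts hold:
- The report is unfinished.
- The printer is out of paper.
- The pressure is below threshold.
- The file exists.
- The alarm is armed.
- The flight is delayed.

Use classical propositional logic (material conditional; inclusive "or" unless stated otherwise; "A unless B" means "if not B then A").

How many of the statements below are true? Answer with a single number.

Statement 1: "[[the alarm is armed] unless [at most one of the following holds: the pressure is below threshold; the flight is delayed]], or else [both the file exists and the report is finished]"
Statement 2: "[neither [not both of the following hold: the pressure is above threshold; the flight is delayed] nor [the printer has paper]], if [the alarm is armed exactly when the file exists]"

1

Let P = "the alarm is armed" (True), D = "the pressure is above threshold" (False), V = "the flight is delayed" (True), U = "the file exists" (True), H = "the report is finished" (False), W = "the printer has paper" (False).

Statement 1: This is (P or (not D nand V)) or (U and H).

not D = not False = True
not D nand V = True nand True = False
P or (not D nand V) = True or False = True
U and H = True and False = False
(P or (not D nand V)) or (U and H) = True or False = True
Thus Statement 1 is true.

Statement 2: Formalization: (P iff U) -> ((D nand V) nor W)

P iff U = True iff True = True
D nand V = False nand True = True
(D nand V) nor W = True nor False = False
(P iff U) -> ((D nand V) nor W) = True -> False = False
So Statement 2 is false.

1 of the 2 statements is true.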